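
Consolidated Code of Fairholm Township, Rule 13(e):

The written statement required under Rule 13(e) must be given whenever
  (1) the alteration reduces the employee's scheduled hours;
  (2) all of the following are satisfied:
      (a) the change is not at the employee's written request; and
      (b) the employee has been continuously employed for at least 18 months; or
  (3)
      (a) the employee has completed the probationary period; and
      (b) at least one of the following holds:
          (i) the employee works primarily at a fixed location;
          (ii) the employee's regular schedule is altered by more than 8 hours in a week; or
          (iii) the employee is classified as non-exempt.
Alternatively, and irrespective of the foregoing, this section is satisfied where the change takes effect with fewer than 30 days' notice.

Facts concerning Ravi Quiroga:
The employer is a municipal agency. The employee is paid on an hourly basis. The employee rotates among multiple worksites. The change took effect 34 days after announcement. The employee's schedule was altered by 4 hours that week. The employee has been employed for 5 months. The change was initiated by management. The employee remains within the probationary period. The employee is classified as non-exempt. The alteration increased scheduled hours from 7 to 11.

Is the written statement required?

(1) hours reduced — not satisfied.
(a) not employee-requested — satisfied.
(b) tenure ≥ 18 mo. — not met.
(2) = T AND F = false.
(a) past probation — not met.
(i) fixed location — not satisfied.
(ii) schedule shift > 8h — fails.
(iii) non-exempt — satisfied.
(b): F OR F OR T → true.
So (3) is not satisfied (F AND T).
Overall = F OR F OR F = false.
Exception (< 30 days' notice) — not satisfied.
Result: main false OR exception false → false.

No — not required.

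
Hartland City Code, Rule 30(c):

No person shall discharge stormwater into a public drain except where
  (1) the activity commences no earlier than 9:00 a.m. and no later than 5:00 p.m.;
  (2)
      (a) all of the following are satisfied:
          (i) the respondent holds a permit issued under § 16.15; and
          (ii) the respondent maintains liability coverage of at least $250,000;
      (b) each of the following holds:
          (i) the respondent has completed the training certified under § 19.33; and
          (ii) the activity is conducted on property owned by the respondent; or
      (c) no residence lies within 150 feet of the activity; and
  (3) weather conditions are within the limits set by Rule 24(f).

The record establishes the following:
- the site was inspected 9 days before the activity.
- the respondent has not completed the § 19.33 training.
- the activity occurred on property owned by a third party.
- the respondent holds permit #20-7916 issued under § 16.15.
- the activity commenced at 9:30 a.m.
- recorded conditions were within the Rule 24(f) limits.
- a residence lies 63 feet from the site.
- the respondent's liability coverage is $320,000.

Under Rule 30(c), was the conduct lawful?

Yes — lawful.

(1) start within hours — satisfied.
(i) holds permit — holds.
(ii) coverage ≥ $250,000 — holds.
So (a) is satisfied (T AND T).
(i) training certified — fails.
(ii) own property — not satisfied.
So (b) is not satisfied (F AND F).
(c) no residence in 150 ft — not met.
(2) = T OR F OR F = true.
(3) weather ok — satisfied.
Overall: T AND T AND T → true.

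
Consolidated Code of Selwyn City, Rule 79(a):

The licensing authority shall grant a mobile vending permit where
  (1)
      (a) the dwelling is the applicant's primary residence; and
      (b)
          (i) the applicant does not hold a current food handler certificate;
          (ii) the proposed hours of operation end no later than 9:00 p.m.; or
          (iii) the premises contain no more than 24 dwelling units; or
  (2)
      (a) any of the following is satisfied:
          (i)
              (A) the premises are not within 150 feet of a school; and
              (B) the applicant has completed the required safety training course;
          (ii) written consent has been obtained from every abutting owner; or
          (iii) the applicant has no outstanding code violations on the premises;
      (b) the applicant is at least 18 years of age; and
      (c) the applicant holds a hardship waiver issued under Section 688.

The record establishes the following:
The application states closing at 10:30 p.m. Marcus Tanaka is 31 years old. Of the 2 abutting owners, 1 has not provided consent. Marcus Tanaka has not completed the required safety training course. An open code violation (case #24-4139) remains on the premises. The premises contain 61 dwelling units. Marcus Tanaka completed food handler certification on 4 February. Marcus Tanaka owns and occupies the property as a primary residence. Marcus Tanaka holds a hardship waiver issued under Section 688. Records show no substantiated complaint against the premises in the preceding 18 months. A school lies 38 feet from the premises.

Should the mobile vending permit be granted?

No — denied.

(a) primary residence — satisfied.
(i) not (food handler cert.) — not satisfied.
(ii) closes by 9 p.m. — not satisfied.
(iii) ≤ 24 units — not satisfied.
(b) = F OR F OR F = false.
(1) = T AND F = false.
(A) ≥150 ft from school — not satisfied.
(B) safety training — fails.
So (i) is not satisfied (F AND F).
(ii) all abutters consent — fails.
(iii) no code violations — not met.
(a): F OR F OR F → false.
(b) age ≥ 18 — holds.
(c) hardship waiver — satisfied.
(2) = F AND T AND T = false.
Overall = F OR F = false.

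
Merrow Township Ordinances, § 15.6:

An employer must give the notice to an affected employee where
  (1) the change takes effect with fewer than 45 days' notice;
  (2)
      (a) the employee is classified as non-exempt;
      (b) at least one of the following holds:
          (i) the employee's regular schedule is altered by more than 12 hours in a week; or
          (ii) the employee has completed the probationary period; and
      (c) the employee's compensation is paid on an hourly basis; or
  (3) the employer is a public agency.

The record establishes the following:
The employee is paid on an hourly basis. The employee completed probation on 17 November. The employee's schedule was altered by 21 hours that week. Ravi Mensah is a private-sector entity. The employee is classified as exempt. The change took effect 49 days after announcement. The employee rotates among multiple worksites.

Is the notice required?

No — not required.

(1) < 45 days' notice — fails.
(a) non-exempt — fails.
(i) schedule shift > 12h — satisfied.
(ii) past probation — holds.
So (b) is satisfied (T OR T).
(c) hourly-paid — satisfied.
(2): F AND T AND T → false.
(3) public agency — not met.
Overall: F OR F OR F → false.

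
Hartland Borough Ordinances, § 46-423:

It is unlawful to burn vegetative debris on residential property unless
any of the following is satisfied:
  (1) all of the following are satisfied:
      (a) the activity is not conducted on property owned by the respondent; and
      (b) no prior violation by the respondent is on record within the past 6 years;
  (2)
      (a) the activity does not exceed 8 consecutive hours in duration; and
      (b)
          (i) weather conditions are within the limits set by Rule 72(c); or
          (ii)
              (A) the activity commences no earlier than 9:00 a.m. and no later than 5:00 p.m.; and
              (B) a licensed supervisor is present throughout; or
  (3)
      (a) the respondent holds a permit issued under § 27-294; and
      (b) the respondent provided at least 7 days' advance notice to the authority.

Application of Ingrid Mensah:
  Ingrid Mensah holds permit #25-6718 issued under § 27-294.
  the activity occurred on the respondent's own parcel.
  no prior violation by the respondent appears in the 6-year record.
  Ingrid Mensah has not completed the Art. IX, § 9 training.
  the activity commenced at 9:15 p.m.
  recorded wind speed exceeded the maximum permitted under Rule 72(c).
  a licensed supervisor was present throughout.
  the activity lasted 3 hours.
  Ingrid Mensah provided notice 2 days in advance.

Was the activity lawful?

(a) not (own property) — not satisfied.
(b) no prior violation — satisfied.
So (1) is not satisfied (F AND T).
(a) ≤ 8 hrs duration — satisfied.
(i) weather ok — not met.
(A) start within hours — fails.
(B) supervisor present — satisfied.
(ii): F AND T → false.
(b) = F OR F = false.
(2) = T AND F = false.
(a) holds permit — satisfied.
(b) ≥7 days' notice — not met.
(3) = T AND F = false.
So Overall is not satisfied (F OR F OR F).

No — unlawful.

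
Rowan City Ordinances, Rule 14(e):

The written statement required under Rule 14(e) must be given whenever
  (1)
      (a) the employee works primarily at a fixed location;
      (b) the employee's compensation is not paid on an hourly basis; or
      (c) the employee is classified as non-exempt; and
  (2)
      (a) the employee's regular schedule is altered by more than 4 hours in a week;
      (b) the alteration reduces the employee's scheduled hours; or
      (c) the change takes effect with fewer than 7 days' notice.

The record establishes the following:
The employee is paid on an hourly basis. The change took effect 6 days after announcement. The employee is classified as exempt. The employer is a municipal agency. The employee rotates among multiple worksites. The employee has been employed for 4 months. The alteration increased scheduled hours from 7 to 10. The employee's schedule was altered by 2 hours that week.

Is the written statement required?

No — not required.

(a) fixed location — not satisfied.
(b) not (hourly-paid) — not satisfied.
(c) non-exempt — not met.
So (1) is not satisfied (F OR F OR F).
(a) schedule shift > 4h — fails.
(b) hours reduced — not met.
(c) < 7 days' notice — met.
So (2) is satisfied (F OR F OR T).
Overall = F AND T = false.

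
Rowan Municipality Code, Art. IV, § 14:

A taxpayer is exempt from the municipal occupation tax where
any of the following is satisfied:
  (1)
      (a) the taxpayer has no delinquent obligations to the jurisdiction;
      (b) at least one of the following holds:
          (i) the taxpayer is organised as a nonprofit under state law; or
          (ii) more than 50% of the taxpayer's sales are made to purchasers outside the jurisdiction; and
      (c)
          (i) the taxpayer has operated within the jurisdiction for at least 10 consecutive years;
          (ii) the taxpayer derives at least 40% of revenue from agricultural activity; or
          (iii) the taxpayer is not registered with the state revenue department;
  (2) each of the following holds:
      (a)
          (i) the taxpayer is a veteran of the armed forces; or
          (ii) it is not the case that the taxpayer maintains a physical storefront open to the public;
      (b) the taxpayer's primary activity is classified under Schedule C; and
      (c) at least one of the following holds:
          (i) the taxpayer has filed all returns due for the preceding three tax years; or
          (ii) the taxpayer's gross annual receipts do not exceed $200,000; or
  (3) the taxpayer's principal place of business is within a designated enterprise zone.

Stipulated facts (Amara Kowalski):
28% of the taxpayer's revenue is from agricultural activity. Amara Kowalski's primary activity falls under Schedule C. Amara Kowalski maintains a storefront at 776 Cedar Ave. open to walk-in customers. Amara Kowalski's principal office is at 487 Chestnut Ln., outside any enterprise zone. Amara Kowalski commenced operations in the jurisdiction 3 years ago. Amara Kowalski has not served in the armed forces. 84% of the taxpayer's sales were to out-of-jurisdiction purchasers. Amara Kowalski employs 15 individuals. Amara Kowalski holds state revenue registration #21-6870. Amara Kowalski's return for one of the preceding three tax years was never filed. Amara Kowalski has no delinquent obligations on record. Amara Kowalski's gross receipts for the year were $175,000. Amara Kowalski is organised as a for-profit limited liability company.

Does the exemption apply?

(a) no delinquency — satisfied.
(i) nonprofit — not satisfied.
(ii) >50% out-of-jur. sales — satisfied.
(b): F OR T → true.
(i) ≥ 10 yrs in jurisdiction — fails.
(ii) ≥40% agricultural — not satisfied.
(iii) not (state-registered) — not met.
So (c) is not satisfied (F OR F OR F).
(1) = T AND T AND F = false.
(i) veteran — fails.
(ii) not (has storefront) — not met.
(a): F OR F → false.
(b) Schedule C activity — satisfied.
(i) returns current — fails.
(ii) receipts ≤ $200,000 — holds.
So (c) is satisfied (F OR T).
(2) = F AND T AND T = false.
(3) in enterprise zone — not satisfied.
Overall: F OR F OR F → false.

No — not exempt.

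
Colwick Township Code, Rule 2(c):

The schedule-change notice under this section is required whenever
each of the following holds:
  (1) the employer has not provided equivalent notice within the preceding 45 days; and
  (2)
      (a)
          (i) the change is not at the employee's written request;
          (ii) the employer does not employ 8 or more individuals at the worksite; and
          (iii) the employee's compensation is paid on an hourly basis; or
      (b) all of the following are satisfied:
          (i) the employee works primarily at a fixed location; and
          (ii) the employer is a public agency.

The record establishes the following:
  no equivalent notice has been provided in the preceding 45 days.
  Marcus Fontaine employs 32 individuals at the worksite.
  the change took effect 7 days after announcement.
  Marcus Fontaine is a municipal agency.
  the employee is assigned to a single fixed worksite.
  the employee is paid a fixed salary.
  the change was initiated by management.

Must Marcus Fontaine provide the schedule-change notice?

(1) no recent notice — satisfied.
(i) not employee-requested — satisfied.
(ii) not (≥ 8 at site) — fails.
(iii) hourly-paid — not satisfied.
So (a) is not satisfied (T AND F AND F).
(i) fixed location — satisfied.
(ii) public agency — holds.
(b) = T AND T = true.
So (2) is satisfied (F OR T).
Overall = T AND T = true.

Yes — required.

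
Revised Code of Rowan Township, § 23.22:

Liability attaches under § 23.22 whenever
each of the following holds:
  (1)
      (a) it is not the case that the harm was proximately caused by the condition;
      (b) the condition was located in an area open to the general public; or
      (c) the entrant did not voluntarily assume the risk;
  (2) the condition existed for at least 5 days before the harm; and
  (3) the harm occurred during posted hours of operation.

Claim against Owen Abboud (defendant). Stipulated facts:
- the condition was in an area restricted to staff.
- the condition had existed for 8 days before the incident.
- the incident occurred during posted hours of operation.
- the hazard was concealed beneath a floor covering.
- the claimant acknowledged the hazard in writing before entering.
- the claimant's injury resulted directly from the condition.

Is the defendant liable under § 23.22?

No — not liable.

(a) not (proximate cause) — not met.
(b) public area — fails.
(c) no assumed risk — not satisfied.
(1): F OR F OR F → false.
(2) condition ≥5 days old — holds.
(3) during posted hours — met.
Overall = F AND T AND T = false.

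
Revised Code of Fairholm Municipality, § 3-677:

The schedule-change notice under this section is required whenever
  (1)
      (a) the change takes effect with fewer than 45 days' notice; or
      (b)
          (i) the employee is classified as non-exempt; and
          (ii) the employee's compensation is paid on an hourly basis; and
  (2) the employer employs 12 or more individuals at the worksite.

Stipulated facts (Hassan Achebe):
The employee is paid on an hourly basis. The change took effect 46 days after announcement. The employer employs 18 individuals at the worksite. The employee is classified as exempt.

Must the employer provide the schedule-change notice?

No — not required.

(a) < 45 days' notice — not met.
(i) non-exempt — not met.
(ii) hourly-paid — satisfied.
So (b) is not satisfied (F AND T).
So (1) is not satisfied (F OR F).
(2) ≥ 12 at site — met.
Overall: F AND T → false.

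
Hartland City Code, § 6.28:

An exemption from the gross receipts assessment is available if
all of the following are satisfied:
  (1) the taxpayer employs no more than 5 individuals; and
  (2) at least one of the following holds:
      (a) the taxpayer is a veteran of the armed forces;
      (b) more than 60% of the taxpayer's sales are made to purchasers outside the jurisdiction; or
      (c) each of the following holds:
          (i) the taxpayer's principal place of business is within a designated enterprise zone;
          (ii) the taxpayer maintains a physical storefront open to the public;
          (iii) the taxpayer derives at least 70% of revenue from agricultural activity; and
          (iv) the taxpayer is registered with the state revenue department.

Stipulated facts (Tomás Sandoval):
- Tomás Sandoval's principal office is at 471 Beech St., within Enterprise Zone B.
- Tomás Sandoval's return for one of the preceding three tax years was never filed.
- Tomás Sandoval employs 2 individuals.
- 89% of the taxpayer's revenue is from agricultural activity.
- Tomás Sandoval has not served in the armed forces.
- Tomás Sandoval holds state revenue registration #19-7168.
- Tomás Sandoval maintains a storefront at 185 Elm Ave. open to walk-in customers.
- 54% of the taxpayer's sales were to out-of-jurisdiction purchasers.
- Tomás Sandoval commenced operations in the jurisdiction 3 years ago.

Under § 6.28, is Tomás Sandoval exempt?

Yes — exempt.

(1) ≤ 5 employees — holds.
(a) veteran — not satisfied.
(b) >60% out-of-jur. sales — not met.
(i) in enterprise zone — holds.
(ii) has storefront — holds.
(iii) ≥70% agricultural — holds.
(iv) state-registered — satisfied.
So (c) is satisfied (T AND T AND T AND T).
(2) = F OR F OR T = true.
Overall = T AND T = true.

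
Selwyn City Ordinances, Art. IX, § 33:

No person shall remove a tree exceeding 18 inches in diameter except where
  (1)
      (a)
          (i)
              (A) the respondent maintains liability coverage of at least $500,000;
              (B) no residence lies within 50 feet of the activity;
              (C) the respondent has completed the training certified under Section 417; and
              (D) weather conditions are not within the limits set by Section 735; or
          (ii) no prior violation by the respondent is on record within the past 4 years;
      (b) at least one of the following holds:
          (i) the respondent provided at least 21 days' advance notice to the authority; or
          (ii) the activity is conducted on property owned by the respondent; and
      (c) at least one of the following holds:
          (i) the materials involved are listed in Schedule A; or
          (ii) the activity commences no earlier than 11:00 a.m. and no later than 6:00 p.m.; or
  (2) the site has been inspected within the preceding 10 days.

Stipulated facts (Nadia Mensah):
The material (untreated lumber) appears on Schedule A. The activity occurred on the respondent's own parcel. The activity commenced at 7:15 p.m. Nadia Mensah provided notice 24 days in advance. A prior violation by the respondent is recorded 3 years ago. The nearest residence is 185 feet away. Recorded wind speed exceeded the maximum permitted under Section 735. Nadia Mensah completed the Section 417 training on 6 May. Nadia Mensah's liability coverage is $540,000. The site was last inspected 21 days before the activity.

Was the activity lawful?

(A) coverage ≥ $500,000 — holds.
(B) no residence in 50 ft — holds.
(C) training certified — met.
(D) not (weather ok) — holds.
So (i) is satisfied (T AND T AND T AND T).
(ii) no prior violation — fails.
(a): T OR F → true.
(i) ≥21 days' notice — holds.
(ii) own property — satisfied.
So (b) is satisfied (T OR T).
(i) Schedule A material — holds.
(ii) start within hours — fails.
(c) = T OR F = true.
(1) = T AND T AND T = true.
(2) site inspected — not met.
Overall = T OR F = true.

Yes — lawful.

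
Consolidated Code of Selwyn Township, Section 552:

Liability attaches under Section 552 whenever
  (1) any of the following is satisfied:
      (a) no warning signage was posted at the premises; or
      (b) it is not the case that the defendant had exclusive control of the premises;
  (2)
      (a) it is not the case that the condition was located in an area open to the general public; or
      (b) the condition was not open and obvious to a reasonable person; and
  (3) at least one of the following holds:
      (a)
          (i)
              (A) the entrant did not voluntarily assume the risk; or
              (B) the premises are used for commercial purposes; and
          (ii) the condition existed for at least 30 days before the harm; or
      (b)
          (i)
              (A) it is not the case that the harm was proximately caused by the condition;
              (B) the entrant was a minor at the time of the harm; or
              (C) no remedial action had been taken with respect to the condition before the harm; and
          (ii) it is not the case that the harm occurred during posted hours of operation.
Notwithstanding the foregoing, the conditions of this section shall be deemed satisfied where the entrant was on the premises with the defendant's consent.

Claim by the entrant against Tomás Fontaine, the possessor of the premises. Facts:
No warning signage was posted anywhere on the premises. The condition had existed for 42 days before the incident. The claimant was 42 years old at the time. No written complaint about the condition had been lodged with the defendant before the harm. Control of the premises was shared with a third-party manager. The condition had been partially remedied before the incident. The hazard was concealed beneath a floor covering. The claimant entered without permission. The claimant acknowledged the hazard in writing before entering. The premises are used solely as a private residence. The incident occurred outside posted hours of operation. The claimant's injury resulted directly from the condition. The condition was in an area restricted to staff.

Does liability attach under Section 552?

No — not liable.

(a) no signage posted — met.
(b) not (exclusive control) — holds.
So (1) is satisfied (T OR T).
(a) not (public area) — satisfied.
(b) not open/obvious — met.
(2): T OR T → true.
(A) no assumed risk — not met.
(B) commercial use — not satisfied.
(i) = F OR F = false.
(ii) condition ≥30 days old — holds.
(a): F AND T → false.
(A) not (proximate cause) — not satisfied.
(B) entrant a minor — not met.
(C) no remedial action — fails.
(i) = F OR F OR F = false.
(ii) not (during posted hours) — satisfied.
So (b) is not satisfied (F AND T).
(3) = F OR F = false.
Overall: T AND T AND F → false.
Exception (consent to enter) — not satisfied.
Result: main false OR exception false → false.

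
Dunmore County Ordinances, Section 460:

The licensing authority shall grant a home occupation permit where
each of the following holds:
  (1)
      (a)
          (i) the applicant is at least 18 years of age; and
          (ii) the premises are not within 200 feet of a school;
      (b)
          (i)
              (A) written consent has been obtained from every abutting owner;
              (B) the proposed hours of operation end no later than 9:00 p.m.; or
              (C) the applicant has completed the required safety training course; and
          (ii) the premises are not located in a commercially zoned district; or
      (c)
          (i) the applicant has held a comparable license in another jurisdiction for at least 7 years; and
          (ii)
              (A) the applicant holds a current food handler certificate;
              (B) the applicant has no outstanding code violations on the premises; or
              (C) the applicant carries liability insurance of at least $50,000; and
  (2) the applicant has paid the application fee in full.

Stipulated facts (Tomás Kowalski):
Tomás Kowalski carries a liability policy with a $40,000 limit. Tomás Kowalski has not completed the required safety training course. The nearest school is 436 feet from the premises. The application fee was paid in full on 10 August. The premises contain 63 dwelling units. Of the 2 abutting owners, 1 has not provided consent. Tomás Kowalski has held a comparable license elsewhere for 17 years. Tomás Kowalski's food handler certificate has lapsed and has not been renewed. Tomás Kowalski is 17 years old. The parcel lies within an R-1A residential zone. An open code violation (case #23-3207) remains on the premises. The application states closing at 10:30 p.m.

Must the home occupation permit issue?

(i) age ≥ 18 — not met.
(ii) ≥200 ft from school — met.
So (a) is not satisfied (F AND T).
(A) all abutters consent — fails.
(B) closes by 9 p.m. — not satisfied.
(C) safety training — not met.
So (i) is not satisfied (F OR F OR F).
(ii) not (commercially zoned) — met.
(b): F AND T → false.
(i) prior license ≥ 7 yr — satisfied.
(A) food handler cert. — not satisfied.
(B) no code violations — fails.
(C) insurance ≥ $50,000 — fails.
(ii) = F OR F OR F = false.
(c) = T AND F = false.
(1) = F OR F OR F = false.
(2) fee paid — satisfied.
Overall: F AND T → false.

No — denied.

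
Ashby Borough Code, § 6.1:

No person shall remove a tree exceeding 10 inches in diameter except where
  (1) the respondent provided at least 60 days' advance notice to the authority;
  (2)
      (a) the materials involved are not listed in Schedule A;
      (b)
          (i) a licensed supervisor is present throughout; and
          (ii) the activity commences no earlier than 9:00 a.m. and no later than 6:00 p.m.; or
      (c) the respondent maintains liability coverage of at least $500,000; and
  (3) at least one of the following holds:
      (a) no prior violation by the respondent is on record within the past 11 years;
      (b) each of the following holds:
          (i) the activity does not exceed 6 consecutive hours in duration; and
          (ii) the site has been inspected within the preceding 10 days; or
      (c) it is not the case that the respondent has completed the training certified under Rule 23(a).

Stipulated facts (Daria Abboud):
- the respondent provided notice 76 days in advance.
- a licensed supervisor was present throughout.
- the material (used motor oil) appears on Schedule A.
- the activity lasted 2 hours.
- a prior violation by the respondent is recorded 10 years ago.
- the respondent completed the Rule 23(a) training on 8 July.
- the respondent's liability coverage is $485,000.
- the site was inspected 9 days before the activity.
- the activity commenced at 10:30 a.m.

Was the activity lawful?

Yes — lawful.

(1) ≥60 days' notice — met.
(a) not (Schedule A material) — not satisfied.
(i) supervisor present — met.
(ii) start within hours — satisfied.
(b): T AND T → true.
(c) coverage ≥ $500,000 — fails.
(2): F OR T OR F → true.
(a) no prior violation — not satisfied.
(i) ≤ 6 hrs duration — satisfied.
(ii) site inspected — met.
So (b) is satisfied (T AND T).
(c) not (training certified) — not met.
(3) = F OR T OR F = true.
Overall: T AND T AND T → true.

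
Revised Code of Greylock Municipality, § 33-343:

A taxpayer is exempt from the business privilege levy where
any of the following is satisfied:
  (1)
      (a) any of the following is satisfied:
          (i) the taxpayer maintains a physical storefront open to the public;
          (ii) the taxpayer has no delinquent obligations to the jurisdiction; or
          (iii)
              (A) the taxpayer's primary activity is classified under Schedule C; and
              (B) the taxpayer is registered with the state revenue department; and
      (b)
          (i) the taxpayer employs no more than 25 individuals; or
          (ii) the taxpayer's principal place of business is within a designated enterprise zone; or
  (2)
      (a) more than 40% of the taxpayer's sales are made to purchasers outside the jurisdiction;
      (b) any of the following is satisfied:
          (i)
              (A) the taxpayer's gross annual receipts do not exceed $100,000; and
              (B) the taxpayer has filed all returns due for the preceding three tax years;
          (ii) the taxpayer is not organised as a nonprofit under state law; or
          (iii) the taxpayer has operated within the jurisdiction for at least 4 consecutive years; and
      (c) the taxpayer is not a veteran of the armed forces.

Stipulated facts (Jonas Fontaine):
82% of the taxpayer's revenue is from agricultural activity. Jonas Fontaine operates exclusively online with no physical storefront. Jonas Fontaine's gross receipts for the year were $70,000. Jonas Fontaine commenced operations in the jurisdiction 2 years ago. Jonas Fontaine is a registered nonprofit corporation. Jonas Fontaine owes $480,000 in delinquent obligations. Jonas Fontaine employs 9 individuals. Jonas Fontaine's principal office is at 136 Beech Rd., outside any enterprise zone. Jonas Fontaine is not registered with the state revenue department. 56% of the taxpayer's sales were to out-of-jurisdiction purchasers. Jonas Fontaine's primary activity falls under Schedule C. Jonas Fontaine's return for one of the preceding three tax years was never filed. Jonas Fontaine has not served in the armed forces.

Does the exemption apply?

No — not exempt.

(i) has storefront — not met.
(ii) no delinquency — not satisfied.
(A) Schedule C activity — met.
(B) state-registered — not met.
(iii) = T AND F = false.
So (a) is not satisfied (F OR F OR F).
(i) ≤ 25 employees — holds.
(ii) in enterprise zone — not satisfied.
(b): T OR F → true.
So (1) is not satisfied (F AND T).
(a) >40% out-of-jur. sales — holds.
(A) receipts ≤ $100,000 — met.
(B) returns current — not met.
So (i) is not satisfied (T AND F).
(ii) not (nonprofit) — not met.
(iii) ≥ 4 yrs in jurisdiction — fails.
(b): F OR F OR F → false.
(c) not (veteran) — satisfied.
(2) = T AND F AND T = false.
Overall: F OR F → false.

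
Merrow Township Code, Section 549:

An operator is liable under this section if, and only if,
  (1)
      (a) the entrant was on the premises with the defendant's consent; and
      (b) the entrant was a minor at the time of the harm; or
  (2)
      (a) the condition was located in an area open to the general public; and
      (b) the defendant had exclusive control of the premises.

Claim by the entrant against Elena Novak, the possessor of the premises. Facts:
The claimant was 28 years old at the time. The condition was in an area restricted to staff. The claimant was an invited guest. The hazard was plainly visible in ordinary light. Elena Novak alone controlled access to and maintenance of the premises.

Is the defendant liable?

No — not liable.

(a) consent to enter — holds.
(b) entrant a minor — not met.
(1) = T AND F = false.
(a) public area — not met.
(b) exclusive control — holds.
(2): F AND T → false.
Overall: F OR F → false.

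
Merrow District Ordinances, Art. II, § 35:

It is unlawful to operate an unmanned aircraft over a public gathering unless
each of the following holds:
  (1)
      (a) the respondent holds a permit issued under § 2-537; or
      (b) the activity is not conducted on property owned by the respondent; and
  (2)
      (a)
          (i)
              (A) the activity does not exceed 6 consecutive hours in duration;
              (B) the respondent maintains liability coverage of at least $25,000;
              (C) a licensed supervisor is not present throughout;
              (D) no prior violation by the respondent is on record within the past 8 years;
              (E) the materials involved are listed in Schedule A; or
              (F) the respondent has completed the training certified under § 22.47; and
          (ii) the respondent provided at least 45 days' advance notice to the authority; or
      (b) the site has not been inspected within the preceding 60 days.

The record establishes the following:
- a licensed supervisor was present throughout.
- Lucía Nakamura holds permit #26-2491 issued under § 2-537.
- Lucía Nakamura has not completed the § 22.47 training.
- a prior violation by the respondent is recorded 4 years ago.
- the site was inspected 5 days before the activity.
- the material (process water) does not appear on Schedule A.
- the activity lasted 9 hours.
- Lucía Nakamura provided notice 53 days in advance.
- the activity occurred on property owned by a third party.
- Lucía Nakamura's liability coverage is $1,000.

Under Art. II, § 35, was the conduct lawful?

No — unlawful.

(a) holds permit — met.
(b) not (own property) — met.
(1) = T OR T = true.
(A) ≤ 6 hrs duration — fails.
(B) coverage ≥ $25,000 — not met.
(C) not (supervisor present) — not satisfied.
(D) no prior violation — not met.
(E) Schedule A material — fails.
(F) training certified — not satisfied.
(i): F OR F OR F OR F OR F OR F → false.
(ii) ≥45 days' notice — holds.
(a): F AND T → false.
(b) not (site inspected) — fails.
(2) = F OR F = false.
Overall: T AND F → false.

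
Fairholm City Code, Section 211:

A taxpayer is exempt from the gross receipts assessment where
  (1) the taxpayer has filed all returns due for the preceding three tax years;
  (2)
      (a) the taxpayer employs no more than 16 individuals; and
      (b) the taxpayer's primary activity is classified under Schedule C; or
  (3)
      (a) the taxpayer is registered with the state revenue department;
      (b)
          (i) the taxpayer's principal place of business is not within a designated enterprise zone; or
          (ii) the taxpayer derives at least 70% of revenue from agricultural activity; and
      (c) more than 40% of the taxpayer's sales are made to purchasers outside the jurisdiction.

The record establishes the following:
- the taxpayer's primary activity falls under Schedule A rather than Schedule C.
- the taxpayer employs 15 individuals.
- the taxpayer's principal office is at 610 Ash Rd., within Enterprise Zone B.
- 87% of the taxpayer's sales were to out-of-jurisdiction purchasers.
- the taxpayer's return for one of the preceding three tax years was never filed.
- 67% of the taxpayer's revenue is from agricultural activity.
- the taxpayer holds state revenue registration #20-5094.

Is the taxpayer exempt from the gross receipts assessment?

No — not exempt.

(1) returns current — fails.
(a) ≤ 16 employees — holds.
(b) Schedule C activity — not met.
So (2) is not satisfied (T AND F).
(a) state-registered — met.
(i) not (in enterprise zone) — not satisfied.
(ii) ≥70% agricultural — not met.
(b) = F OR F = false.
(c) >40% out-of-jur. sales — met.
So (3) is not satisfied (T AND F AND T).
Overall = F OR F OR F = false.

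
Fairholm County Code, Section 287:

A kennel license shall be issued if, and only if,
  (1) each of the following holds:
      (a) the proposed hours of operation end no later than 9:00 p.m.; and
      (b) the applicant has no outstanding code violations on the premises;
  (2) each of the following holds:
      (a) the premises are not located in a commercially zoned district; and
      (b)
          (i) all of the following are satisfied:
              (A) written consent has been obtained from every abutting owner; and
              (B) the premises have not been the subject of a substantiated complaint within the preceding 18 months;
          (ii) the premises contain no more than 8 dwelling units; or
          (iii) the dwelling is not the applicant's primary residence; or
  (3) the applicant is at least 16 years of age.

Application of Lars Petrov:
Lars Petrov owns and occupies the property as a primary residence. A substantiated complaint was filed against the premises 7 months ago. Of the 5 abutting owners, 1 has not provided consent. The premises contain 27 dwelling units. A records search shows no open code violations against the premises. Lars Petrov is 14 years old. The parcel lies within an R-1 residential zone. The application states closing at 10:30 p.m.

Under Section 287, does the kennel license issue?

(a) closes by 9 p.m. — not satisfied.
(b) no code violations — satisfied.
(1) = F AND T = false.
(a) not (commercially zoned) — met.
(A) all abutters consent — not satisfied.
(B) no complaint in 18 mo. — not satisfied.
(i): F AND F → false.
(ii) ≤ 8 units — fails.
(iii) not (primary residence) — not met.
(b) = F OR F OR F = false.
So (2) is not satisfied (T AND F).
(3) age ≥ 16 — not satisfied.
Overall: F OR F OR F → false.

No — denied.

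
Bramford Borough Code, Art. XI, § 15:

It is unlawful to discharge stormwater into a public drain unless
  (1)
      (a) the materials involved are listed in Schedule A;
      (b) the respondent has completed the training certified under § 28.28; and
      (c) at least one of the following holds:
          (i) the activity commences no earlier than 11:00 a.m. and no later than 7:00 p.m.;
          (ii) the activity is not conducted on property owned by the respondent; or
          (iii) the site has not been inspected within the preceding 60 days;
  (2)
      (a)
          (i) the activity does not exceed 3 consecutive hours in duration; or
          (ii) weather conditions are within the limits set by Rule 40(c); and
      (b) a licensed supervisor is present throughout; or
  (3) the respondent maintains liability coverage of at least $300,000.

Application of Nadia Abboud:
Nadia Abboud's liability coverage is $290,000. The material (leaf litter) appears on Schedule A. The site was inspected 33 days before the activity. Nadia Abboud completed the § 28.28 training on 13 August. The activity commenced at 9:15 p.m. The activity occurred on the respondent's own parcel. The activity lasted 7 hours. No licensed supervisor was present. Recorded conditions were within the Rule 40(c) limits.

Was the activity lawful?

No — unlawful.

(a) Schedule A material — satisfied.
(b) training certified — satisfied.
(i) start within hours — not satisfied.
(ii) not (own property) — not met.
(iii) not (site inspected) — not met.
(c): F OR F OR F → false.
(1): T AND T AND F → false.
(i) ≤ 3 hrs duration — fails.
(ii) weather ok — satisfied.
(a) = F OR T = true.
(b) supervisor present — not met.
(2) = T AND F = false.
(3) coverage ≥ $300,000 — fails.
Overall: F OR F OR F → false.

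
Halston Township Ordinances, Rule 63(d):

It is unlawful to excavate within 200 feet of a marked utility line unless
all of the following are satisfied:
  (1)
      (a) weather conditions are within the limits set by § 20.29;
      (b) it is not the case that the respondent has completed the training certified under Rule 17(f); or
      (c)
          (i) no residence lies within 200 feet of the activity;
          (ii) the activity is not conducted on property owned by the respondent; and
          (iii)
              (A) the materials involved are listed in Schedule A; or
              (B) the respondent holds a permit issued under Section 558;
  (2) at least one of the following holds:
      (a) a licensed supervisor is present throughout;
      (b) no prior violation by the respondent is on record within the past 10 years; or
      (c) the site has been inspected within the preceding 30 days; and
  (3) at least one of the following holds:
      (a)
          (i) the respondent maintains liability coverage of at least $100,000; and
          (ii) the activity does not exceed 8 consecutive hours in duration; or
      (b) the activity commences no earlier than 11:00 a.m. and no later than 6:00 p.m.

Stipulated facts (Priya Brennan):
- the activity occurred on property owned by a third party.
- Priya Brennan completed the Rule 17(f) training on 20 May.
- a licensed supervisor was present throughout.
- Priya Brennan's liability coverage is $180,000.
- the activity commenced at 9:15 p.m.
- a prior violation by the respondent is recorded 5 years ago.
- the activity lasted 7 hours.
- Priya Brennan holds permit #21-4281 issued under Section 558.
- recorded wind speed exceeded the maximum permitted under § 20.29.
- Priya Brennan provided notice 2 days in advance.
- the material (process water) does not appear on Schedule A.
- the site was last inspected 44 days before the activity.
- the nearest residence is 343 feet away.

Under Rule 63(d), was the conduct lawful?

Yes — lawful.

(a) weather ok — not satisfied.
(b) not (training certified) — not met.
(i) no residence in 200 ft — holds.
(ii) not (own property) — met.
(A) Schedule A material — not satisfied.
(B) holds permit — holds.
(iii): F OR T → true.
(c) = T AND T AND T = true.
(1) = F OR F OR T = true.
(a) supervisor present — satisfied.
(b) no prior violation — not satisfied.
(c) site inspected — not satisfied.
(2) = T OR F OR F = true.
(i) coverage ≥ $100,000 — holds.
(ii) ≤ 8 hrs duration — satisfied.
So (a) is satisfied (T AND T).
(b) start within hours — not met.
So (3) is satisfied (T OR F).
So Overall is satisfied (T AND T AND T).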